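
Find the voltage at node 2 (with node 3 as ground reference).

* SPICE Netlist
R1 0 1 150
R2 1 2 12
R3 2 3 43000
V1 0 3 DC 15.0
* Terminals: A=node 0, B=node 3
Nodal analysis, taking node 3 as the 0 V reference.
Source V1 fixes V_0 = 15 V.
KCL at each unknown node (sum of currents leaving = 0; resistances in Ω):
  Node 1: (V_1 - 15)/150 + (V_1 - V_2)/12 = 0
  Node 2: (V_2 - V_1)/12 + (V_2 - 0)/43000 = 0
Collecting terms (coefficients in siemens):
  0.09·V_1 - 0.08333·V_2 = 0.1
  0.08336·V_2 - 0.08333·V_1 = 0
Determinant D = (0.09)(0.08336) - (-0.08333)(-0.08333) = 0.0005576
V_1 = [(0.1)(0.08336) - (-0.08333)(0)]/D = 14.95 V
V_2 = [(0.09)(0) - (0.1)(-0.08333)]/D = 14.94 V
The requested potential is V_2 = 14.94 V.

Final answer: V_2 = 14.94 V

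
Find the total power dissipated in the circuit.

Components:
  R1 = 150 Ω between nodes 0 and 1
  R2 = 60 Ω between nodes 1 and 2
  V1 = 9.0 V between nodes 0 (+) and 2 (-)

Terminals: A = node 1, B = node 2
Nodal analysis, taking node 2 as the 0 V reference.
Source V1 fixes V_0 = 9 V.
KCL at each unknown node (sum of currents leaving = 0; resistances in Ω):
  Node 1: (V_1 - 9)/150 + (V_1 - 0)/60 = 0
Collecting terms: 0.02333 × V_1 = 0.06  =>  V_1 = 2.571 V
Power in each resistor, P = (ΔV)²/R:
  P_R1 = (9 - 2.571)²/150 = 0.2755 W
  P_R2 = (2.571 - 0)²/60 = 0.1102 W
P_total = P_R1 + P_R2 = 0.3857 W

Final answer: 0.3857 W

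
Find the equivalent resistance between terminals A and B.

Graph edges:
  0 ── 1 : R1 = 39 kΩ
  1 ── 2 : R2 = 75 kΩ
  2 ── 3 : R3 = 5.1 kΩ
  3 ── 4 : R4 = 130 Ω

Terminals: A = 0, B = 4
Reduce the network between node 0 (A) and node 4 (B) by series/parallel combination:
  Rs1 = R1 + R2 (series, joined only at node 1) = 39000 + 75000 = 114000 Ω
  Rs2 = R3 + Rs1 (series, joined only at node 2) = 5100 + 114000 = 119100 Ω
  Rs3 = R4 + Rs2 (series, joined only at node 3) = 130 + 119100 = 119200 Ω
R_eq = 119.2 kΩ

Final answer: 119.2 kΩ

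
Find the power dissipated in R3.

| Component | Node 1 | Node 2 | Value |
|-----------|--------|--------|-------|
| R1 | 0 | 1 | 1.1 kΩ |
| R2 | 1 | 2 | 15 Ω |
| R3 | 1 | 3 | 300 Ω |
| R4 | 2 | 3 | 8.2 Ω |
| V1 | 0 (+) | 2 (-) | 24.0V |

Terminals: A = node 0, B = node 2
Nodal analysis, taking node 2 as the 0 V reference.
Source V1 fixes V_0 = 24 V.
KCL at each unknown node (sum of currents leaving = 0; resistances in Ω):
  Node 1: (V_1 - 24)/1100 + (V_1 - 0)/15 + (V_1 - V_3)/300 = 0
  Node 3: (V_3 - V_1)/300 + (V_3 - 0)/8.2 = 0
Collecting terms (coefficients in siemens):
  0.07091·V_1 - 0.003333·V_3 = 0.02182
  0.1253·V_3 - 0.003333·V_1 = 0
Determinant D = (0.07091)(0.1253) - (-0.003333)(-0.003333) = 0.008873
V_1 = [(0.02182)(0.1253) - (-0.003333)(0)]/D = 0.3081 V
V_3 = [(0.07091)(0) - (0.02182)(-0.003333)]/D = 0.008197 V
I_R3 = (V_1 - V_3)/R3 = (0.3081 - 0.008197)/300 = 0.0009996 A
P_R3 = I_R3² × R3 = (0.0009996)² × 300 = 0.0002998 W

Final answer: 0.0002998 W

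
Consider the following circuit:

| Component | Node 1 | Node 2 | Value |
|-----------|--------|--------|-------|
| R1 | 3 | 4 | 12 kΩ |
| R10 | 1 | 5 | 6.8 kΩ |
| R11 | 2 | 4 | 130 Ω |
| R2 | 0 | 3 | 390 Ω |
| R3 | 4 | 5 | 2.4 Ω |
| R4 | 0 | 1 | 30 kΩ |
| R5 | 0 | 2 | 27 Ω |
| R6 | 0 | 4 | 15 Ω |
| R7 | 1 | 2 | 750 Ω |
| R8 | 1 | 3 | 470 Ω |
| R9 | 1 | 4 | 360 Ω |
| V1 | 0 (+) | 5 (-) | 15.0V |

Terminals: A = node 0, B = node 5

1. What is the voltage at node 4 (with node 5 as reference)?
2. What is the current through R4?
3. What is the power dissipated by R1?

Nodal analysis, taking node 5 as the 0 V reference.
Source V1 fixes V_0 = 15 V.
KCL at each unknown node (sum of currents leaving = 0; resistances in Ω):
  Node 1: (V_1 - 15)/30000 + (V_1 - V_2)/750 + (V_1 - V_3)/470 + (V_1 - V_4)/360 + (V_1 - 0)/6800 = 0
  Node 2: (V_2 - 15)/27 + (V_2 - V_1)/750 + (V_2 - V_4)/130 = 0
  Node 3: (V_3 - V_4)/12000 + (V_3 - 15)/390 + (V_3 - V_1)/470 = 0
  Node 4: (V_4 - V_3)/12000 + (V_4 - 0)/2.4 + (V_4 - 15)/15 + (V_4 - V_1)/360 + (V_4 - V_2)/130 = 0
Collecting terms (coefficients in siemens):
  0.006419·V_1 - 0.001333·V_2 - 0.002128·V_3 - 0.002778·V_4 = 0.0005
  0.04606·V_2 - 0.001333·V_1 - 0.007692·V_4 = 0.5556
  0.004775·V_3 - 0.002128·V_1 - 0.00008333·V_4 = 0.03846
  0.4939·V_4 - 0.002778·V_1 - 0.007692·V_2 - 0.00008333·V_3 = 1
Solving these 4 simultaneous equations (Gaussian elimination) gives:
  V_1 = 7.474 V, V_2 = 12.66 V, V_3 = 11.42 V, V_4 = 2.266 V
Part 1:
  Read off the nodal solution: V_4 = 2.266 V
Part 2:
  I_R4 = (V_0 - V_1)/R4 = (15 - 7.474)/30000 = 0.0002509 A
  Magnitude: I_R4 = 0.0002509 A
Part 3:
  I_R1 = (V_3 - V_4)/R1 = (11.42 - 2.266)/12000 = 0.0007632 A
  P_R1 = I_R1² × R1 = (0.0007632)² × 12000 = 0.00699 W

Final answers:
1. V_4 = 2.266 V
2. I_R4 = 0.0002509 A
3. P_R1 = 0.00699 W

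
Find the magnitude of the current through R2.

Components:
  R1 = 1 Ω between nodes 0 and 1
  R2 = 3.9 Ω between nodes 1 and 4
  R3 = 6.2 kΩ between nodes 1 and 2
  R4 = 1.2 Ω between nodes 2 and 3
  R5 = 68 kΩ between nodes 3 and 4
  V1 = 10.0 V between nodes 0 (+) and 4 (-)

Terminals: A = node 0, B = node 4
Nodal analysis, taking node 4 as the 0 V reference.
Source V1 fixes V_0 = 10 V.
KCL at each unknown node (sum of currents leaving = 0; resistances in Ω):
  Node 1: (V_1 - 10)/1 + (V_1 - 0)/3.9 + (V_1 - V_2)/6200 = 0
  Node 2: (V_2 - V_1)/6200 + (V_2 - V_3)/1.2 = 0
  Node 3: (V_3 - V_2)/1.2 + (V_3 - 0)/68000 = 0
Collecting terms (coefficients in siemens):
  1.257·V_1 - 0.0001613·V_2 = 10
  0.8335·V_2 - 0.0001613·V_1 - 0.8333·V_3 = 0
  0.8333·V_3 - 0.8333·V_2 = 0
Solving these 3 simultaneous equations (Gaussian elimination) gives:
  V_1 = 7.959 V, V_2 = 7.294 V, V_3 = 7.294 V
I_R2 = (V_1 - V_4)/R2 = (7.959 - 0)/3.9 = 2.041 A
|I_R2| = 2.041 A

Final answer: |I_R2| = 2.041 A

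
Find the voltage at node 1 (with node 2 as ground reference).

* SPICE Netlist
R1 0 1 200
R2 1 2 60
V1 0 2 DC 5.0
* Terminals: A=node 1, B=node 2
Nodal analysis, taking node 2 as the 0 V reference.
Source V1 fixes V_0 = 5 V.
KCL at each unknown node (sum of currents leaving = 0; resistances in Ω):
  Node 1: (V_1 - 5)/200 + (V_1 - 0)/60 = 0
Collecting terms: 0.02167 × V_1 = 0.025  =>  V_1 = 1.154 V
The requested potential is V_1 = 1.154 V.

Final answer: V_1 = 1.154 V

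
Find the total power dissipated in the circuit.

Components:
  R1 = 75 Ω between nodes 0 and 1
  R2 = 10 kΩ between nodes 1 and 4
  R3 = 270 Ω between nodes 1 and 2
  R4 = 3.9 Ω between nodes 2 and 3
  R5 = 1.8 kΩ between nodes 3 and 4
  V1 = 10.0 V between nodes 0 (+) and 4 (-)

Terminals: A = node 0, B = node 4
Nodal analysis, taking node 4 as the 0 V reference.
Source V1 fixes V_0 = 10 V.
KCL at each unknown node (sum of currents leaving = 0; resistances in Ω):
  Node 1: (V_1 - 10)/75 + (V_1 - 0)/10000 + (V_1 - V_2)/270 = 0
  Node 2: (V_2 - V_1)/270 + (V_2 - V_3)/3.9 = 0
  Node 3: (V_3 - V_2)/3.9 + (V_3 - 0)/1800 = 0
Collecting terms (coefficients in siemens):
  0.01714·V_1 - 0.003704·V_2 = 0.1333
  0.2601·V_2 - 0.003704·V_1 - 0.2564·V_3 = 0
  0.257·V_3 - 0.2564·V_2 = 0
Solving these 3 simultaneous equations (Gaussian elimination) gives:
  V_1 = 9.582 V, V_2 = 8.334 V, V_3 = 8.316 V
Power in each resistor, P = (ΔV)²/R:
  P_R1 = (10 - 9.582)²/75 = 0.002334 W
  P_R2 = (9.582 - 0)²/10000 = 0.009181 W
  P_R3 = (9.582 - 8.334)²/270 = 0.005763 W
  P_R4 = (8.334 - 8.316)²/3.9 = 0.00008325 W
  P_R5 = (8.316 - 0)²/1800 = 0.03842 W
P_total = P_R1 + P_R2 + P_R3 + P_R4 + P_R5 = 0.05578 W

Final answer: 0.05578 W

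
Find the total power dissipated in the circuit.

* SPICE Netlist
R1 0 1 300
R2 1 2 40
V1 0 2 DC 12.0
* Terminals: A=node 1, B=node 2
Nodal analysis, taking node 2 as the 0 V reference.
Source V1 fixes V_0 = 12 V.
KCL at each unknown node (sum of currents leaving = 0; resistances in Ω):
  Node 1: (V_1 - 12)/300 + (V_1 - 0)/40 = 0
Collecting terms: 0.02833 × V_1 = 0.04  =>  V_1 = 1.412 V
Power in each resistor, P = (ΔV)²/R:
  P_R1 = (12 - 1.412)²/300 = 0.3737 W
  P_R2 = (1.412 - 0)²/40 = 0.04983 W
P_total = P_R1 + P_R2 = 0.4235 W

Final answer: 0.4235 W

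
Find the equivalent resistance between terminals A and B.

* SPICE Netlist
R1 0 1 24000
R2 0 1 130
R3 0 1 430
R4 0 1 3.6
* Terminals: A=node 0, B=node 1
Reduce the network between node 0 (A) and node 1 (B) by series/parallel combination:
  Rp1 = R1 ‖ R2 ‖ R3 ‖ R4 (parallel, all between nodes 0 and 1) = 1/(1/24000 + 1/130 + 1/430 + 1/3.6) = 3.474 Ω
R_eq = 3.474 Ω

Final answer: 3.474 Ω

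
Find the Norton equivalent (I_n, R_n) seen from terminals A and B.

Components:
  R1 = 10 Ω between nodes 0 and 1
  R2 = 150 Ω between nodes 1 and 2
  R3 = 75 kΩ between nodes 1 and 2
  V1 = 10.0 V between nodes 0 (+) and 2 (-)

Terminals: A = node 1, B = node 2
Find the Thévenin equivalent first; then I_n = V_th/R_th and R_n = R_th.
Step 1 — V_th is the open-circuit voltage V_A - V_B (nothing connected across the terminals).
Nodal analysis, taking node 2 as the 0 V reference.
Source V1 fixes V_0 = 10 V.
KCL at each unknown node (sum of currents leaving = 0; resistances in Ω):
  Node 1: (V_1 - 10)/10 + (V_1 - 0)/150 + (V_1 - 0)/75000 = 0
Collecting terms: 0.1067 × V_1 = 1  =>  V_1 = 9.374 V
V_th = V_1 - V_2 = 9.374 - 0 = 9.374 V
Step 2 — R_th: zero the source — replace V1 by a short circuit (node 2 merges into node 0) — and find the resistance seen between A (node 1) and B (node 0).
Reduce the network between node 1 (A) and node 0 (B) by series/parallel combination:
  Rp1 = R1 ‖ R2 ‖ R3 (parallel, all between nodes 0 and 1) = 1/(1/10 + 1/150 + 1/75000) = 9.374 Ω
R_th = 9.374 Ω
I_n = V_th/R_th = 9.374/9.374 = 1 A, and R_n = R_th = 9.374 Ω

Final answer: I_n = 1 A, R_n = 9.374 Ω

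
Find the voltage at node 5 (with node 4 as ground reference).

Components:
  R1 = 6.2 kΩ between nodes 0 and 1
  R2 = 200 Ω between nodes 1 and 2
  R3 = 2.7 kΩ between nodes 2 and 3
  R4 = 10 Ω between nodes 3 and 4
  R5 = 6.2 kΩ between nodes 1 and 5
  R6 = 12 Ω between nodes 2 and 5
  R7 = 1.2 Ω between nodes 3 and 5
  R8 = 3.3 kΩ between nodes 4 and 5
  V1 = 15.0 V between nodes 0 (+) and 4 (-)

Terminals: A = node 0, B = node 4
Nodal analysis, taking node 4 as the 0 V reference.
Source V1 fixes V_0 = 15 V.
KCL at each unknown node (sum of currents leaving = 0; resistances in Ω):
  Node 1: (V_1 - 15)/6200 + (V_1 - V_2)/200 + (V_1 - V_5)/6200 = 0
  Node 2: (V_2 - V_1)/200 + (V_2 - V_3)/2700 + (V_2 - V_5)/12 = 0
  Node 3: (V_3 - V_2)/2700 + (V_3 - 0)/10 + (V_3 - V_5)/1.2 = 0
  Node 5: (V_5 - V_1)/6200 + (V_5 - V_2)/12 + (V_5 - V_3)/1.2 + (V_5 - 0)/3300 = 0
Collecting terms (coefficients in siemens):
  0.005323·V_1 - 0.005·V_2 - 0.0001613·V_5 = 0.002419
  0.0887·V_2 - 0.005·V_1 - 0.0003704·V_3 - 0.08333·V_5 = 0
  0.9337·V_3 - 0.0003704·V_2 - 0.8333·V_5 = 0
  0.9171·V_5 - 0.0001613·V_1 - 0.08333·V_2 - 0.8333·V_3 = 0
Solving these 4 simultaneous equations (Gaussian elimination) gives:
  V_1 = 0.5052 V, V_2 = 0.05308 V, V_3 = 0.0233 V, V_5 = 0.02608 V
The requested potential is V_5 = 0.02608 V.

Final answer: V_5 = 0.02608 V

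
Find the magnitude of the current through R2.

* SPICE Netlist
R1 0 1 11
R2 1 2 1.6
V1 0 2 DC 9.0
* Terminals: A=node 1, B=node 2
Nodal analysis, taking node 2 as the 0 V reference.
Source V1 fixes V_0 = 9 V.
KCL at each unknown node (sum of currents leaving = 0; resistances in Ω):
  Node 1: (V_1 - 9)/11 + (V_1 - 0)/1.6 = 0
Collecting terms: 0.7159 × V_1 = 0.8182  =>  V_1 = 1.143 V
I_R2 = (V_1 - V_2)/R2 = (1.143 - 0)/1.6 = 0.7143 A
|I_R2| = 0.7143 A

Final answer: |I_R2| = 0.7143 A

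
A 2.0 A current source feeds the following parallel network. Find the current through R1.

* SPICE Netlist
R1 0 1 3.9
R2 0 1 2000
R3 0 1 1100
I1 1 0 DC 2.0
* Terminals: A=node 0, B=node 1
All resistors sit directly between nodes 0 and 1, so they are in parallel and share one voltage V; the full source current 2 A splits among them.
1/R_par = 1/3.9 + 1/2000 + 1/1100 = 0.2578 S  =>  R_par = 3.879 Ω
V = I × R_par = 2 × 3.879 = 7.757 V
I_R1 = V/R1 = 7.757/3.9 = 1.989 A

Final answer: 1.989 A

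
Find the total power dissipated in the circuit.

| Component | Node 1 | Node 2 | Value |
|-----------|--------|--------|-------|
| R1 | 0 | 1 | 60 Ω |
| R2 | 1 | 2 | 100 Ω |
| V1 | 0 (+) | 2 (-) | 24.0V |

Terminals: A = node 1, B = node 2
Nodal analysis, taking node 2 as the 0 V reference.
Source V1 fixes V_0 = 24 V.
KCL at each unknown node (sum of currents leaving = 0; resistances in Ω):
  Node 1: (V_1 - 24)/60 + (V_1 - 0)/100 = 0
Collecting terms: 0.02667 × V_1 = 0.4  =>  V_1 = 15 V
Power in each resistor, P = (ΔV)²/R:
  P_R1 = (24 - 15)²/60 = 1.35 W
  P_R2 = (15 - 0)²/100 = 2.25 W
P_total = P_R1 + P_R2 = 3.6 W

Final answer: 3.6 W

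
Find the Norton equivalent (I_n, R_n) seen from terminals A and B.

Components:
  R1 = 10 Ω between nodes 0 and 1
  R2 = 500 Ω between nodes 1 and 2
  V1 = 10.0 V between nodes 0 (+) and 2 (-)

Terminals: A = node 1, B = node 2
Find the Thévenin equivalent first; then I_n = V_th/R_th and R_n = R_th.
Step 1 — V_th is the open-circuit voltage V_A - V_B (nothing connected across the terminals).
Nodal analysis, taking node 2 as the 0 V reference.
Source V1 fixes V_0 = 10 V.
KCL at each unknown node (sum of currents leaving = 0; resistances in Ω):
  Node 1: (V_1 - 10)/10 + (V_1 - 0)/500 = 0
Collecting terms: 0.102 × V_1 = 1  =>  V_1 = 9.804 V
V_th = V_1 - V_2 = 9.804 - 0 = 9.804 V
Step 2 — R_th: zero the source — replace V1 by a short circuit (node 2 merges into node 0) — and find the resistance seen between A (node 1) and B (node 0).
Reduce the network between node 1 (A) and node 0 (B) by series/parallel combination:
  Rp1 = R1 ‖ R2 (parallel, both between nodes 0 and 1) = 1/(1/10 + 1/500) = 9.804 Ω
R_th = 9.804 Ω
I_n = V_th/R_th = 9.804/9.804 = 1 A, and R_n = R_th = 9.804 Ω

Final answer: I_n = 1 A, R_n = 9.804 Ω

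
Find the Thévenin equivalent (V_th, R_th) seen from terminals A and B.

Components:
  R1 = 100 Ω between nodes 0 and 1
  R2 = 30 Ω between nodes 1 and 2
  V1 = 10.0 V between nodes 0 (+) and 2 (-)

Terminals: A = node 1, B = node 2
Step 1 — V_th is the open-circuit voltage V_A - V_B (nothing connected across the terminals).
Nodal analysis, taking node 2 as the 0 V reference.
Source V1 fixes V_0 = 10 V.
KCL at each unknown node (sum of currents leaving = 0; resistances in Ω):
  Node 1: (V_1 - 10)/100 + (V_1 - 0)/30 = 0
Collecting terms: 0.04333 × V_1 = 0.1  =>  V_1 = 2.308 V
V_th = V_1 - V_2 = 2.308 - 0 = 2.308 V
Step 2 — R_th: zero the source — replace V1 by a short circuit (node 2 merges into node 0) — and find the resistance seen between A (node 1) and B (node 0).
Reduce the network between node 1 (A) and node 0 (B) by series/parallel combination:
  Rp1 = R1 ‖ R2 (parallel, both between nodes 0 and 1) = 1/(1/100 + 1/30) = 23.08 Ω
R_th = 23.08 Ω

Final answer: V_th = 2.308 V, R_th = 23.08 Ω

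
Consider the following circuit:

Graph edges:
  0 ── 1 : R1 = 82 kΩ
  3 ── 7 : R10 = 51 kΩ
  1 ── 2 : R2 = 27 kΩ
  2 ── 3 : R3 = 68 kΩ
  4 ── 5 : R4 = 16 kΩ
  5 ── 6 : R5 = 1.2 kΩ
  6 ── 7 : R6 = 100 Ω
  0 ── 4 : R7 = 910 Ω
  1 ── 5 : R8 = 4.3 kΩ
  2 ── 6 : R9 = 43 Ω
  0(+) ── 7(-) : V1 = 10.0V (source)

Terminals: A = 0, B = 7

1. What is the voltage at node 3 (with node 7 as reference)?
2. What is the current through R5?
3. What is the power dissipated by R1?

Nodal analysis, taking node 7 as the 0 V reference.
Source V1 fixes V_0 = 10 V.
KCL at each unknown node (sum of currents leaving = 0; resistances in Ω):
  Node 1: (V_1 - 10)/82000 + (V_1 - V_2)/27000 + (V_1 - V_5)/4300 = 0
  Node 2: (V_2 - V_1)/27000 + (V_2 - V_3)/68000 + (V_2 - V_6)/43 = 0
  Node 3: (V_3 - V_2)/68000 + (V_3 - 0)/51000 = 0
  Node 4: (V_4 - V_5)/16000 + (V_4 - 10)/910 = 0
  Node 5: (V_5 - V_4)/16000 + (V_5 - V_6)/1200 + (V_5 - V_1)/4300 = 0
  Node 6: (V_6 - V_5)/1200 + (V_6 - 0)/100 + (V_6 - V_2)/43 = 0
Collecting terms (coefficients in siemens):
  0.0002818·V_1 - 0.00003704·V_2 - 0.0002326·V_5 = 0.000122
  0.02331·V_2 - 0.00003704·V_1 - 0.00001471·V_3 - 0.02326·V_6 = 0
  0.00003431·V_3 - 0.00001471·V_2 = 0
  0.001161·V_4 - 0.0000625·V_5 = 0.01099
  0.001128·V_5 - 0.0002326·V_1 - 0.0000625·V_4 - 0.0008333·V_6 = 0
  0.03409·V_6 - 0.02326·V_2 - 0.0008333·V_5 = 0
Solving these 6 simultaneous equations (Gaussian elimination) gives:
  V_1 = 1.103 V, V_2 = 0.06681 V, V_3 = 0.02863 V, V_4 = 9.505 V
  V_5 = 0.802 V, V_6 = 0.06519 V
Part 1:
  Read off the nodal solution: V_3 = 0.02863 V
Part 2:
  I_R5 = (V_5 - V_6)/R5 = (0.802 - 0.06519)/1200 = 0.000614 A
  Magnitude: I_R5 = 0.000614 A
Part 3:
  I_R1 = (V_0 - V_1)/R1 = (10 - 1.103)/82000 = 0.0001085 A
  P_R1 = I_R1² × R1 = (0.0001085)² × 82000 = 0.0009652 W

Final answers:
1. V_3 = 0.02863 V
2. I_R5 = 0.000614 A
3. P_R1 = 0.0009652 W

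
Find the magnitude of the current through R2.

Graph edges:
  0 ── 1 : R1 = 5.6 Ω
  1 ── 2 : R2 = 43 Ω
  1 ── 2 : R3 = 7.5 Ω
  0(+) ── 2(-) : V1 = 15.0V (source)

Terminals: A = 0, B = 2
Nodal analysis, taking node 2 as the 0 V reference.
Source V1 fixes V_0 = 15 V.
KCL at each unknown node (sum of currents leaving = 0; resistances in Ω):
  Node 1: (V_1 - 15)/5.6 + (V_1 - 0)/43 + (V_1 - 0)/7.5 = 0
Collecting terms: 0.3352 × V_1 = 2.679  =>  V_1 = 7.992 V
I_R2 = (V_1 - V_2)/R2 = (7.992 - 0)/43 = 0.1859 A
|I_R2| = 0.1859 A

Final answer: |I_R2| = 0.1859 A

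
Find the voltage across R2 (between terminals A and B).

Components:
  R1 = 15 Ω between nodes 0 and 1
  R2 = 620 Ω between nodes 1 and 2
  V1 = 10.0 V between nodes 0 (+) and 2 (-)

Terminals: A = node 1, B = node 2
R1 and R2 are in series across V1 (node 0 → node 1 → node 2), and the output A–B is taken across R2, so this is a voltage divider.
Series current: I = V1/(R1 + R2) = 10/(15 + 620) = 10/635 = 0.01575 A
V_R2 = I × R2 = V1 × R2/(R1 + R2) = 10 × 620/635 = 9.764 V

Final answer: 9.764 V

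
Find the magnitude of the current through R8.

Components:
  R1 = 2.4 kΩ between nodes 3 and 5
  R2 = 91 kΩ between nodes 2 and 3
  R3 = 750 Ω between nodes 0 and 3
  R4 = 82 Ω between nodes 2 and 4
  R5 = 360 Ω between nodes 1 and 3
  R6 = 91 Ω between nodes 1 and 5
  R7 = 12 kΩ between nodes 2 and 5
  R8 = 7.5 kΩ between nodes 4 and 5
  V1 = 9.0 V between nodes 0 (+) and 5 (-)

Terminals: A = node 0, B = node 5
Nodal analysis, taking node 5 as the 0 V reference.
Source V1 fixes V_0 = 9 V.
KCL at each unknown node (sum of currents leaving = 0; resistances in Ω):
  Node 1: (V_1 - V_3)/360 + (V_1 - 0)/91 = 0
  Node 2: (V_2 - V_3)/91000 + (V_2 - V_4)/82 + (V_2 - 0)/12000 = 0
  Node 3: (V_3 - 0)/2400 + (V_3 - V_2)/91000 + (V_3 - 9)/750 + (V_3 - V_1)/360 = 0
  Node 4: (V_4 - V_2)/82 + (V_4 - 0)/7500 = 0
Collecting terms (coefficients in siemens):
  0.01377·V_1 - 0.002778·V_3 = 0
  0.01229·V_2 - 0.00001099·V_3 - 0.0122·V_4 = 0
  0.004539·V_3 - 0.002778·V_1 - 0.00001099·V_2 = 0.012
  0.01233·V_4 - 0.0122·V_2 = 0
Solving these 4 simultaneous equations (Gaussian elimination) gives:
  V_1 = 0.6087 V, V_2 = 0.1465 V, V_3 = 3.017 V, V_4 = 0.145 V
I_R8 = (V_4 - V_5)/R8 = (0.145 - 0)/7500 = 0.00001933 A
|I_R8| = 0.00001933 A

Final answer: |I_R8| = 1.933e-05 A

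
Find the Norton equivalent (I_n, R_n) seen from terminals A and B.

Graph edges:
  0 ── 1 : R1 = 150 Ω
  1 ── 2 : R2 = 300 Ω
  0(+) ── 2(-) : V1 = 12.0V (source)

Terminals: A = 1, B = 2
Find the Thévenin equivalent first; then I_n = V_th/R_th and R_n = R_th.
Step 1 — V_th is the open-circuit voltage V_A - V_B (nothing connected across the terminals).
Nodal analysis, taking node 2 as the 0 V reference.
Source V1 fixes V_0 = 12 V.
KCL at each unknown node (sum of currents leaving = 0; resistances in Ω):
  Node 1: (V_1 - 12)/150 + (V_1 - 0)/300 = 0
Collecting terms: 0.01 × V_1 = 0.08  =>  V_1 = 8 V
V_th = V_1 - V_2 = 8 - 0 = 8 V
Step 2 — R_th: zero the source — replace V1 by a short circuit (node 2 merges into node 0) — and find the resistance seen between A (node 1) and B (node 0).
Reduce the network between node 1 (A) and node 0 (B) by series/parallel combination:
  Rp1 = R1 ‖ R2 (parallel, both between nodes 0 and 1) = 1/(1/150 + 1/300) = 100 Ω
R_th = 100 Ω
I_n = V_th/R_th = 8/100 = 0.08 A, and R_n = R_th = 100 Ω

Final answer: I_n = 0.08 A, R_n = 100 Ω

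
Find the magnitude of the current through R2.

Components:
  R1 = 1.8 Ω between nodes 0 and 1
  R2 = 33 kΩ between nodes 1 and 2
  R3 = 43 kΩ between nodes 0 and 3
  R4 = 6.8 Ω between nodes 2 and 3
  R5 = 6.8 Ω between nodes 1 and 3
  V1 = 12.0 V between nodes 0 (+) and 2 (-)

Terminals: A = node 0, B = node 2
Nodal analysis, taking node 2 as the 0 V reference.
Source V1 fixes V_0 = 12 V.
KCL at each unknown node (sum of currents leaving = 0; resistances in Ω):
  Node 1: (V_1 - 12)/1.8 + (V_1 - 0)/33000 + (V_1 - V_3)/6.8 = 0
  Node 3: (V_3 - 12)/43000 + (V_3 - 0)/6.8 + (V_3 - V_1)/6.8 = 0
Collecting terms (coefficients in siemens):
  0.7026·V_1 - 0.1471·V_3 = 6.667
  0.2941·V_3 - 0.1471·V_1 = 0.0002791
Determinant D = (0.7026)(0.2941) - (-0.1471)(-0.1471) = 0.1851
V_1 = [(6.667)(0.2941) - (-0.1471)(0.0002791)]/D = 10.6 V
V_3 = [(0.7026)(0.0002791) - (6.667)(-0.1471)]/D = 5.299 V
I_R2 = (V_1 - V_2)/R2 = (10.6 - 0)/33000 = 0.0003211 A
|I_R2| = 0.0003211 A

Final answer: |I_R2| = 0.0003211 A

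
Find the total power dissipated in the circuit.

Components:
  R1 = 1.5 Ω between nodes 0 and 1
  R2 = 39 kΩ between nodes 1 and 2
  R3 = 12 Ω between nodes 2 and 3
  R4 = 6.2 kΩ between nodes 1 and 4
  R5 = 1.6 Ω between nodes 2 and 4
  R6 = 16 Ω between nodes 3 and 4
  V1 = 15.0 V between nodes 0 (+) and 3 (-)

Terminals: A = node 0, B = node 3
Nodal analysis, taking node 3 as the 0 V reference.
Source V1 fixes V_0 = 15 V.
KCL at each unknown node (sum of currents leaving = 0; resistances in Ω):
  Node 1: (V_1 - 15)/1.5 + (V_1 - V_2)/39000 + (V_1 - V_4)/6200 = 0
  Node 2: (V_2 - V_1)/39000 + (V_2 - 0)/12 + (V_2 - V_4)/1.6 = 0
  Node 4: (V_4 - V_1)/6200 + (V_4 - V_2)/1.6 + (V_4 - 0)/16 = 0
Collecting terms (coefficients in siemens):
  0.6669·V_1 - 0.00002564·V_2 - 0.0001613·V_4 = 10
  0.7084·V_2 - 0.00002564·V_1 - 0.625·V_4 = 0
  0.6877·V_4 - 0.0001613·V_1 - 0.625·V_2 = 0
Solving these 3 simultaneous equations (Gaussian elimination) gives:
  V_1 = 15 V, V_2 = 0.01841 V, V_4 = 0.02025 V
Power in each resistor, P = (ΔV)²/R:
  P_R1 = (15 - 15)²/1.5 = 0.00001176 W
  P_R2 = (15 - 0.01841)²/39000 = 0.005752 W
  P_R3 = (0.01841 - 0)²/12 = 0.00002824 W
  P_R4 = (15 - 0.02025)²/6200 = 0.03617 W
  P_R5 = (0.01841 - 0.02025)²/1.6 = 0.000002116 W
  P_R6 = (0 - 0.02025)²/16 = 0.00002562 W
P_total = P_R1 + P_R2 + P_R3 + P_R4 + P_R5 + P_R6 = 0.04199 W

Final answer: 0.04199 W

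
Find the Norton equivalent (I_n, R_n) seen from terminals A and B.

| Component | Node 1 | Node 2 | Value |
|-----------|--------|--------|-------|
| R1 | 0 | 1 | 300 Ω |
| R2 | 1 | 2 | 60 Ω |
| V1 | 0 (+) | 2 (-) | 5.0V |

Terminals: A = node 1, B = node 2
Find the Thévenin equivalent first; then I_n = V_th/R_th and R_n = R_th.
Step 1 — V_th is the open-circuit voltage V_A - V_B (nothing connected across the terminals).
Nodal analysis, taking node 2 as the 0 V reference.
Source V1 fixes V_0 = 5 V.
KCL at each unknown node (sum of currents leaving = 0; resistances in Ω):
  Node 1: (V_1 - 5)/300 + (V_1 - 0)/60 = 0
Collecting terms: 0.02 × V_1 = 0.01667  =>  V_1 = 0.8333 V
V_th = V_1 - V_2 = 0.8333 - 0 = 0.8333 V
Step 2 — R_th: zero the source — replace V1 by a short circuit (node 2 merges into node 0) — and find the resistance seen between A (node 1) and B (node 0).
Reduce the network between node 1 (A) and node 0 (B) by series/parallel combination:
  Rp1 = R1 ‖ R2 (parallel, both between nodes 0 and 1) = 1/(1/300 + 1/60) = 50 Ω
R_th = 50 Ω
I_n = V_th/R_th = 0.8333/50 = 0.01667 A, and R_n = R_th = 50 Ω

Final answer: I_n = 0.01667 A, R_n = 50 Ω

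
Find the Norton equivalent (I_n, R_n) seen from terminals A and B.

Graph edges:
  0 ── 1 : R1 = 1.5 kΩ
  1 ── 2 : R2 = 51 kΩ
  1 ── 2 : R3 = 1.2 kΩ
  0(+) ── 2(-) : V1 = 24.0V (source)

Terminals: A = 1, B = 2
Find the Thévenin equivalent first; then I_n = V_th/R_th and R_n = R_th.
Step 1 — V_th is the open-circuit voltage V_A - V_B (nothing connected across the terminals).
Nodal analysis, taking node 2 as the 0 V reference.
Source V1 fixes V_0 = 24 V.
KCL at each unknown node (sum of currents leaving = 0; resistances in Ω):
  Node 1: (V_1 - 24)/1500 + (V_1 - 0)/51000 + (V_1 - 0)/1200 = 0
Collecting terms: 0.00152 × V_1 = 0.016  =>  V_1 = 10.53 V
V_th = V_1 - V_2 = 10.53 - 0 = 10.53 V
Step 2 — R_th: zero the source — replace V1 by a short circuit (node 2 merges into node 0) — and find the resistance seen between A (node 1) and B (node 0).
Reduce the network between node 1 (A) and node 0 (B) by series/parallel combination:
  Rp1 = R1 ‖ R2 ‖ R3 (parallel, all between nodes 0 and 1) = 1/(1/1500 + 1/51000 + 1/1200) = 658.1 Ω
R_th = 658.1 Ω
I_n = V_th/R_th = 10.53/658.1 = 0.016 A, and R_n = R_th = 658.1 Ω

Final answer: I_n = 0.016 A, R_n = 658.1 Ω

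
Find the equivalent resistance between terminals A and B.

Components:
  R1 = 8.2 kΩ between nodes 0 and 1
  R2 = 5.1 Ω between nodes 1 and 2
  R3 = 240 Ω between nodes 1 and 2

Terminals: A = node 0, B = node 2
Reduce the network between node 0 (A) and node 2 (B) by series/parallel combination:
  Rp1 = R2 ‖ R3 (parallel, both between nodes 1 and 2) = 1/(1/5.1 + 1/240) = 4.994 Ω
  Rs1 = R1 + Rp1 (series, joined only at node 1) = 8200 + 4.994 = 8205 Ω
R_eq = 8.205 kΩ

Final answer: 8.205 kΩ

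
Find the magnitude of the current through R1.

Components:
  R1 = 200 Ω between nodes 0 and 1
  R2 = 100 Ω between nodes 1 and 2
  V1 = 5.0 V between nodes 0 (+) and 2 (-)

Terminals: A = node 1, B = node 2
Nodal analysis, taking node 2 as the 0 V reference.
Source V1 fixes V_0 = 5 V.
KCL at each unknown node (sum of currents leaving = 0; resistances in Ω):
  Node 1: (V_1 - 5)/200 + (V_1 - 0)/100 = 0
Collecting terms: 0.015 × V_1 = 0.025  =>  V_1 = 1.667 V
I_R1 = (V_0 - V_1)/R1 = (5 - 1.667)/200 = 0.01667 A
|I_R1| = 0.01667 A

Final answer: |I_R1| = 0.01667 A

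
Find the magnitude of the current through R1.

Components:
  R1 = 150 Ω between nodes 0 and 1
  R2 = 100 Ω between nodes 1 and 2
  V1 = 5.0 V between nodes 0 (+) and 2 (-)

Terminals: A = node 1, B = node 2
Nodal analysis, taking node 2 as the 0 V reference.
Source V1 fixes V_0 = 5 V.
KCL at each unknown node (sum of currents leaving = 0; resistances in Ω):
  Node 1: (V_1 - 5)/150 + (V_1 - 0)/100 = 0
Collecting terms: 0.01667 × V_1 = 0.03333  =>  V_1 = 2 V
I_R1 = (V_0 - V_1)/R1 = (5 - 2)/150 = 0.02 A
|I_R1| = 0.02 A

Final answer: |I_R1| = 0.02 A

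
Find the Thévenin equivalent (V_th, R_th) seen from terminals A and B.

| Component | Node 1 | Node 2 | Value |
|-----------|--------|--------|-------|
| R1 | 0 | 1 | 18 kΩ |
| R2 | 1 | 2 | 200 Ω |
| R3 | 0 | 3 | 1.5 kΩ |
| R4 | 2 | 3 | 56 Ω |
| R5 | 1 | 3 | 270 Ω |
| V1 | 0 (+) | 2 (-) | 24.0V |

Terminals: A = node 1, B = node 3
Step 1 — V_th is the open-circuit voltage V_A - V_B (nothing connected across the terminals).
Nodal analysis, taking node 2 as the 0 V reference.
Source V1 fixes V_0 = 24 V.
KCL at each unknown node (sum of currents leaving = 0; resistances in Ω):
  Node 1: (V_1 - 24)/18000 + (V_1 - 0)/200 + (V_1 - V_3)/270 = 0
  Node 3: (V_3 - 24)/1500 + (V_3 - 0)/56 + (V_3 - V_1)/270 = 0
Collecting terms (coefficients in siemens):
  0.008759·V_1 - 0.003704·V_3 = 0.001333
  0.02223·V_3 - 0.003704·V_1 = 0.016
Determinant D = (0.008759)(0.02223) - (-0.003704)(-0.003704) = 0.000181
V_1 = [(0.001333)(0.02223) - (-0.003704)(0.016)]/D = 0.4912 V
V_3 = [(0.008759)(0.016) - (0.001333)(-0.003704)]/D = 0.8017 V
V_th = V_1 - V_3 = 0.4912 - 0.8017 = -0.3105 V
Step 2 — R_th: zero the source — replace V1 by a short circuit (node 2 merges into node 0) — and find the resistance seen between A (node 1) and B (node 3).
Reduce the network between node 1 (A) and node 3 (B) by series/parallel combination:
  Rp1 = R1 ‖ R2 (parallel, both between nodes 0 and 1) = 1/(1/18000 + 1/200) = 197.8 Ω
  Rp2 = R3 ‖ R4 (parallel, both between nodes 0 and 3) = 1/(1/1500 + 1/56) = 53.98 Ω
  Rs1 = Rp1 + Rp2 (series, joined only at node 0) = 197.8 + 53.98 = 251.8 Ω
  Rp3 = R5 ‖ Rs1 (parallel, both between nodes 1 and 3) = 1/(1/270 + 1/251.8) = 130.3 Ω
R_th = 130.3 Ω

Final answer: V_th = -0.3105 V, R_th = 130.3 Ω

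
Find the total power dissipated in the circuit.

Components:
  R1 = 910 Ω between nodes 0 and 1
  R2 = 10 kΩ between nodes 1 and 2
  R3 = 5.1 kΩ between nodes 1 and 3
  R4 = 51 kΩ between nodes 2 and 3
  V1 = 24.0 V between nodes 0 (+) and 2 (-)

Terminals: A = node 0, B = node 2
Nodal analysis, taking node 2 as the 0 V reference.
Source V1 fixes V_0 = 24 V.
KCL at each unknown node (sum of currents leaving = 0; resistances in Ω):
  Node 1: (V_1 - 24)/910 + (V_1 - 0)/10000 + (V_1 - V_3)/5100 = 0
  Node 3: (V_3 - V_1)/5100 + (V_3 - 0)/51000 = 0
Collecting terms (coefficients in siemens):
  0.001395·V_1 - 0.0001961·V_3 = 0.02637
  0.0002157·V_3 - 0.0001961·V_1 = 0
Determinant D = (0.001395)(0.0002157) - (-0.0001961)(-0.0001961) = 0.0000002624
V_1 = [(0.02637)(0.0002157) - (-0.0001961)(0)]/D = 21.68 V
V_3 = [(0.001395)(0) - (0.02637)(-0.0001961)]/D = 19.71 V
Power in each resistor, P = (ΔV)²/R:
  P_R1 = (24 - 21.68)²/910 = 0.005936 W
  P_R2 = (21.68 - 0)²/10000 = 0.04698 W
  P_R3 = (21.68 - 19.71)²/5100 = 0.0007614 W
  P_R4 = (0 - 19.71)²/51000 = 0.007614 W
P_total = P_R1 + P_R2 + P_R3 + P_R4 = 0.0613 W

Final answer: 0.0613 W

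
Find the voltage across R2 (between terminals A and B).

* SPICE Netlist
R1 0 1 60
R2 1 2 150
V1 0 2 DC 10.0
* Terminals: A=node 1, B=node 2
R1 and R2 are in series across V1 (node 0 → node 1 → node 2), and the output A–B is taken across R2, so this is a voltage divider.
Series current: I = V1/(R1 + R2) = 10/(60 + 150) = 10/210 = 0.04762 A
V_R2 = I × R2 = V1 × R2/(R1 + R2) = 10 × 150/210 = 7.143 V

Final answer: 7.143 V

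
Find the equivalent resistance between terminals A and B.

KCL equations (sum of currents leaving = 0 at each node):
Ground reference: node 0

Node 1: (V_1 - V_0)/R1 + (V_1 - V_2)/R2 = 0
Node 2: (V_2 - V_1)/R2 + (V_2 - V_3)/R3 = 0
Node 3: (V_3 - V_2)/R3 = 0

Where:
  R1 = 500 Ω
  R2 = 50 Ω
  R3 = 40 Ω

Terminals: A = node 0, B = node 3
Reduce the network between node 0 (A) and node 3 (B) by series/parallel combination:
  Rs1 = R1 + R2 (series, joined only at node 1) = 500 + 50 = 550 Ω
  Rs2 = R3 + Rs1 (series, joined only at node 2) = 40 + 550 = 590 Ω
R_eq = 590 Ω

Final answer: 590 Ω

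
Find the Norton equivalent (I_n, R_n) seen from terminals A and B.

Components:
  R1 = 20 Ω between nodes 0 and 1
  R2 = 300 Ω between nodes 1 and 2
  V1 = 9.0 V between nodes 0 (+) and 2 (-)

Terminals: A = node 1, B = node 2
Find the Thévenin equivalent first; then I_n = V_th/R_th and R_n = R_th.
Step 1 — V_th is the open-circuit voltage V_A - V_B (nothing connected across the terminals).
Nodal analysis, taking node 2 as the 0 V reference.
Source V1 fixes V_0 = 9 V.
KCL at each unknown node (sum of currents leaving = 0; resistances in Ω):
  Node 1: (V_1 - 9)/20 + (V_1 - 0)/300 = 0
Collecting terms: 0.05333 × V_1 = 0.45  =>  V_1 = 8.438 V
V_th = V_1 - V_2 = 8.438 - 0 = 8.438 V
Step 2 — R_th: zero the source — replace V1 by a short circuit (node 2 merges into node 0) — and find the resistance seen between A (node 1) and B (node 0).
Reduce the network between node 1 (A) and node 0 (B) by series/parallel combination:
  Rp1 = R1 ‖ R2 (parallel, both between nodes 0 and 1) = 1/(1/20 + 1/300) = 18.75 Ω
R_th = 18.75 Ω
I_n = V_th/R_th = 8.438/18.75 = 0.45 A, and R_n = R_th = 18.75 Ω

Final answer: I_n = 0.45 A, R_n = 18.75 Ω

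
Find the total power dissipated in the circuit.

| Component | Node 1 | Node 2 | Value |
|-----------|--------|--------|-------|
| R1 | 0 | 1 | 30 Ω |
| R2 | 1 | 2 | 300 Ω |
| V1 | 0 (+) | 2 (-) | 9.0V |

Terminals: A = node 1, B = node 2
Nodal analysis, taking node 2 as the 0 V reference.
Source V1 fixes V_0 = 9 V.
KCL at each unknown node (sum of currents leaving = 0; resistances in Ω):
  Node 1: (V_1 - 9)/30 + (V_1 - 0)/300 = 0
Collecting terms: 0.03667 × V_1 = 0.3  =>  V_1 = 8.182 V
Power in each resistor, P = (ΔV)²/R:
  P_R1 = (9 - 8.182)²/30 = 0.02231 W
  P_R2 = (8.182 - 0)²/300 = 0.2231 W
P_total = P_R1 + P_R2 = 0.2455 W

Final answer: 0.2455 W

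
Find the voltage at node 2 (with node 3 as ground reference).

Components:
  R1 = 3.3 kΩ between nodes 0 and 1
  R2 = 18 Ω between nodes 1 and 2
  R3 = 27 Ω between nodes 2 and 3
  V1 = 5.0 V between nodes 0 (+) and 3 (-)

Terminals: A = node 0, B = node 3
Nodal analysis, taking node 3 as the 0 V reference.
Source V1 fixes V_0 = 5 V.
KCL at each unknown node (sum of currents leaving = 0; resistances in Ω):
  Node 1: (V_1 - 5)/3300 + (V_1 - V_2)/18 = 0
  Node 2: (V_2 - V_1)/18 + (V_2 - 0)/27 = 0
Collecting terms (coefficients in siemens):
  0.05586·V_1 - 0.05556·V_2 = 0.001515
  0.09259·V_2 - 0.05556·V_1 = 0
Determinant D = (0.05586)(0.09259) - (-0.05556)(-0.05556) = 0.002086
V_1 = [(0.001515)(0.09259) - (-0.05556)(0)]/D = 0.06726 V
V_2 = [(0.05586)(0) - (0.001515)(-0.05556)]/D = 0.04036 V
The requested potential is V_2 = 0.04036 V.

Final answer: V_2 = 0.04036 V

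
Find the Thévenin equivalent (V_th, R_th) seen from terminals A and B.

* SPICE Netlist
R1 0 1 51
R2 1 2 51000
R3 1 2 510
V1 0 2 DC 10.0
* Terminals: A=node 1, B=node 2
Step 1 — V_th is the open-circuit voltage V_A - V_B (nothing connected across the terminals).
Nodal analysis, taking node 2 as the 0 V reference.
Source V1 fixes V_0 = 10 V.
KCL at each unknown node (sum of currents leaving = 0; resistances in Ω):
  Node 1: (V_1 - 10)/51 + (V_1 - 0)/51000 + (V_1 - 0)/510 = 0
Collecting terms: 0.02159 × V_1 = 0.1961  =>  V_1 = 9.083 V
V_th = V_1 - V_2 = 9.083 - 0 = 9.083 V
Step 2 — R_th: zero the source — replace V1 by a short circuit (node 2 merges into node 0) — and find the resistance seen between A (node 1) and B (node 0).
Reduce the network between node 1 (A) and node 0 (B) by series/parallel combination:
  Rp1 = R1 ‖ R2 ‖ R3 (parallel, all between nodes 0 and 1) = 1/(1/51 + 1/51000 + 1/510) = 46.32 Ω
R_th = 46.32 Ω

Final answer: V_th = 9.083 V, R_th = 46.32 Ω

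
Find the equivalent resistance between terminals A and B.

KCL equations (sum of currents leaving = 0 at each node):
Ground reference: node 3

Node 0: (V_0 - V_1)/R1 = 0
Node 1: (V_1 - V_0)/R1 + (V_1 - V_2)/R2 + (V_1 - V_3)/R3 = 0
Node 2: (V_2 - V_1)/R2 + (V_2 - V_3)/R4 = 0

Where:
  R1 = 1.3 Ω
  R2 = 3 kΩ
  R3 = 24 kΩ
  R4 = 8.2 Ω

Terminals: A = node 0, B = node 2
Reduce the network between node 0 (A) and node 2 (B) by series/parallel combination:
  Rs1 = R3 + R4 (series, joined only at node 3) = 24000 + 8.2 = 24010 Ω
  Rp1 = R2 ‖ Rs1 (parallel, both between nodes 1 and 2) = 1/(1/3000 + 1/24010) = 2667 Ω
  Rs2 = R1 + Rp1 (series, joined only at node 1) = 1.3 + 2667 = 2668 Ω
R_eq = 2.668 kΩ

Final answer: 2.668 kΩ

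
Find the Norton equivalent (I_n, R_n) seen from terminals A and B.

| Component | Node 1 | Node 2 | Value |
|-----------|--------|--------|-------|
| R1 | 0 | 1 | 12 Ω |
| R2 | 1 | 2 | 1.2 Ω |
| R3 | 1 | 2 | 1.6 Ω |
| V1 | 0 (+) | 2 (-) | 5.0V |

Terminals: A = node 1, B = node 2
Find the Thévenin equivalent first; then I_n = V_th/R_th and R_n = R_th.
Step 1 — V_th is the open-circuit voltage V_A - V_B (nothing connected across the terminals).
Nodal analysis, taking node 2 as the 0 V reference.
Source V1 fixes V_0 = 5 V.
KCL at each unknown node (sum of currents leaving = 0; resistances in Ω):
  Node 1: (V_1 - 5)/12 + (V_1 - 0)/1.2 + (V_1 - 0)/1.6 = 0
Collecting terms: 1.542 × V_1 = 0.4167  =>  V_1 = 0.2703 V
V_th = V_1 - V_2 = 0.2703 - 0 = 0.2703 V
Step 2 — R_th: zero the source — replace V1 by a short circuit (node 2 merges into node 0) — and find the resistance seen between A (node 1) and B (node 0).
Reduce the network between node 1 (A) and node 0 (B) by series/parallel combination:
  Rp1 = R1 ‖ R2 ‖ R3 (parallel, all between nodes 0 and 1) = 1/(1/12 + 1/1.2 + 1/1.6) = 0.6486 Ω
R_th = 0.6486 Ω
I_n = V_th/R_th = 0.2703/0.6486 = 0.4167 A, and R_n = R_th = 0.6486 Ω

Final answer: I_n = 0.4167 A, R_n = 0.6486 Ω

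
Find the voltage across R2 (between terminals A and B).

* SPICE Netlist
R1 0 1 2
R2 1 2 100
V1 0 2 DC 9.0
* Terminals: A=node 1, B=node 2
R1 and R2 are in series across V1 (node 0 → node 1 → node 2), and the output A–B is taken across R2, so this is a voltage divider.
Series current: I = V1/(R1 + R2) = 9/(2 + 100) = 9/102 = 0.08824 A
V_R2 = I × R2 = V1 × R2/(R1 + R2) = 9 × 100/102 = 8.824 V

Final answer: 8.824 V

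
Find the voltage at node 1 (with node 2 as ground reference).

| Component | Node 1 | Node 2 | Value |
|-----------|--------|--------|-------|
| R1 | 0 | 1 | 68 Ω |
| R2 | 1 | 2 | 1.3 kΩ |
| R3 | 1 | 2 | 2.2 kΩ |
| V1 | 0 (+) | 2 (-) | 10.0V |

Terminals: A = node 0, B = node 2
Nodal analysis, taking node 2 as the 0 V reference.
Source V1 fixes V_0 = 10 V.
KCL at each unknown node (sum of currents leaving = 0; resistances in Ω):
  Node 1: (V_1 - 10)/68 + (V_1 - 0)/1300 + (V_1 - 0)/2200 = 0
Collecting terms: 0.01593 × V_1 = 0.1471  =>  V_1 = 9.232 V
The requested potential is V_1 = 9.232 V.

Final answer: V_1 = 9.232 V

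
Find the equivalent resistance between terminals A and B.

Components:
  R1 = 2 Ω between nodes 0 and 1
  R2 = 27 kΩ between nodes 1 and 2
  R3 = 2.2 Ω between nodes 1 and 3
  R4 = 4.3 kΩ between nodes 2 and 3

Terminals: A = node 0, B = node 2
Reduce the network between node 0 (A) and node 2 (B) by series/parallel combination:
  Rs1 = R3 + R4 (series, joined only at node 3) = 2.2 + 4300 = 4302 Ω
  Rp1 = R2 ‖ Rs1 (parallel, both between nodes 1 and 2) = 1/(1/27000 + 1/4302) = 3711 Ω
  Rs2 = R1 + Rp1 (series, joined only at node 1) = 2 + 3711 = 3713 Ω
R_eq = 3.713 kΩ

Final answer: 3.713 kΩ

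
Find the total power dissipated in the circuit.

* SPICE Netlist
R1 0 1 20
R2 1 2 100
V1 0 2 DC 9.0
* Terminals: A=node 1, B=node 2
Nodal analysis, taking node 2 as the 0 V reference.
Source V1 fixes V_0 = 9 V.
KCL at each unknown node (sum of currents leaving = 0; resistances in Ω):
  Node 1: (V_1 - 9)/20 + (V_1 - 0)/100 = 0
Collecting terms: 0.06 × V_1 = 0.45  =>  V_1 = 7.5 V
Power in each resistor, P = (ΔV)²/R:
  P_R1 = (9 - 7.5)²/20 = 0.1125 W
  P_R2 = (7.5 - 0)²/100 = 0.5625 W
P_total = P_R1 + P_R2 = 0.675 W

Final answer: 0.675 W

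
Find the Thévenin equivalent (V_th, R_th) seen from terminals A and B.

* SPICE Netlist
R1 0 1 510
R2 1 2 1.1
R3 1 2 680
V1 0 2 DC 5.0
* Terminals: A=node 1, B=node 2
Step 1 — V_th is the open-circuit voltage V_A - V_B (nothing connected across the terminals).
Nodal analysis, taking node 2 as the 0 V reference.
Source V1 fixes V_0 = 5 V.
KCL at each unknown node (sum of currents leaving = 0; resistances in Ω):
  Node 1: (V_1 - 5)/510 + (V_1 - 0)/1.1 + (V_1 - 0)/680 = 0
Collecting terms: 0.9125 × V_1 = 0.009804  =>  V_1 = 0.01074 V
V_th = V_1 - V_2 = 0.01074 - 0 = 0.01074 V
Step 2 — R_th: zero the source — replace V1 by a short circuit (node 2 merges into node 0) — and find the resistance seen between A (node 1) and B (node 0).
Reduce the network between node 1 (A) and node 0 (B) by series/parallel combination:
  Rp1 = R1 ‖ R2 ‖ R3 (parallel, all between nodes 0 and 1) = 1/(1/510 + 1/1.1 + 1/680) = 1.096 Ω
R_th = 1.096 Ω

Final answer: V_th = 0.01074 V, R_th = 1.096 Ω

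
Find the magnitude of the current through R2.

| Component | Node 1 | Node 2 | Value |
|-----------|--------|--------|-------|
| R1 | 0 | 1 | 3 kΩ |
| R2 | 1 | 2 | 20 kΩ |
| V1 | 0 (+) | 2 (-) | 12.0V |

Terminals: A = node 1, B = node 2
Nodal analysis, taking node 2 as the 0 V reference.
Source V1 fixes V_0 = 12 V.
KCL at each unknown node (sum of currents leaving = 0; resistances in Ω):
  Node 1: (V_1 - 12)/3000 + (V_1 - 0)/20000 = 0
Collecting terms: 0.0003833 × V_1 = 0.004  =>  V_1 = 10.43 V
I_R2 = (V_1 - V_2)/R2 = (10.43 - 0)/20000 = 0.0005217 A
|I_R2| = 0.0005217 A

Final answer: |I_R2| = 0.0005217 A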